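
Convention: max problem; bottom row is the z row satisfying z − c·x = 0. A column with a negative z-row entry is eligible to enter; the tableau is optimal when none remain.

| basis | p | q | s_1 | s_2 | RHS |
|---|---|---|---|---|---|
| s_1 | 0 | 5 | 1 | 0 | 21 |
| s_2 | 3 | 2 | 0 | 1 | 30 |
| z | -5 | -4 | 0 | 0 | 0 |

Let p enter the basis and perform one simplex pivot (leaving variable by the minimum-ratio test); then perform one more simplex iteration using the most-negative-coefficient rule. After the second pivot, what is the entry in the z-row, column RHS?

Ratio test on column p — row 1: entry 0 ≤ 0; row 2: 30/3 = 10. Minimum is 10 at row 2 (s_2 leaves); pivot element 3.
Divide row 2 by 3; eliminate column p from the other rows.
Second iteration: most negative z-row entry is -2/3 in column q, so q enters.
Ratio test on column q — row 1: 21/5 = 21/5; row 2: 10/(2/3) = 15. Minimum is 21/5 at row 1 (s_1 leaves); pivot element 5.
Divide row 1 by 5; eliminate column q from the other rows.
After both pivots, the entry at the z-row, column RHS is 264/5.

264/5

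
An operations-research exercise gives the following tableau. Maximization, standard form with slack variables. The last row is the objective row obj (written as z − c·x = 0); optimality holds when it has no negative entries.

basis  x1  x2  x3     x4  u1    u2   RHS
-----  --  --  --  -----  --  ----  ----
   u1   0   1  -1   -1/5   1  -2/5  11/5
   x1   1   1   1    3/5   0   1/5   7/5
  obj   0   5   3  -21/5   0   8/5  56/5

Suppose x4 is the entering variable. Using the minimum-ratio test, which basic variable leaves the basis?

Column x4 entries and ratios — u1: -1/5 ≤ 0, skip; x1: (7/5)/(3/5) = 7/3.
Smallest ratio is 7/3 in the row of x1, so x1 leaves.

x1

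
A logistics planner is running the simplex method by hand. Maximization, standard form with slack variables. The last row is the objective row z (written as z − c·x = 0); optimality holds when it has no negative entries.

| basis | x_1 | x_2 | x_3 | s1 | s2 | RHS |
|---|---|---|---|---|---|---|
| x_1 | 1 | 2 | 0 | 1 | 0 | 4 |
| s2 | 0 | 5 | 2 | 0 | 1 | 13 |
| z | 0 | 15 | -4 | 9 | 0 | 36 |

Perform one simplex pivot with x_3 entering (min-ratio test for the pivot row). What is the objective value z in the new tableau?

62

Ratio test on column x_3 — row 1: entry 0 ≤ 0; row 2: 13/2 = 13/2. Minimum is 13/2 at row 2 (s2 leaves); pivot element 2.
Pivot on row 2; the z-row RHS becomes 36 − (-4)·(13/2) = 62.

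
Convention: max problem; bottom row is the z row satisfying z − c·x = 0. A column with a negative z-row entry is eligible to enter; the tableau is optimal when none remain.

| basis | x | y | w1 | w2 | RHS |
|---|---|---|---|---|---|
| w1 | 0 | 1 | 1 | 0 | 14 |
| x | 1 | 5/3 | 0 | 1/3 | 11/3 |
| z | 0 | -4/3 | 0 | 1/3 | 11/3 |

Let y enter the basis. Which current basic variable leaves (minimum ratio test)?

x

Column y entries and ratios — w1: 14/1 = 14; x: (11/3)/(5/3) = 11/5.
Smallest ratio is 11/5 in the row of x, so x leaves.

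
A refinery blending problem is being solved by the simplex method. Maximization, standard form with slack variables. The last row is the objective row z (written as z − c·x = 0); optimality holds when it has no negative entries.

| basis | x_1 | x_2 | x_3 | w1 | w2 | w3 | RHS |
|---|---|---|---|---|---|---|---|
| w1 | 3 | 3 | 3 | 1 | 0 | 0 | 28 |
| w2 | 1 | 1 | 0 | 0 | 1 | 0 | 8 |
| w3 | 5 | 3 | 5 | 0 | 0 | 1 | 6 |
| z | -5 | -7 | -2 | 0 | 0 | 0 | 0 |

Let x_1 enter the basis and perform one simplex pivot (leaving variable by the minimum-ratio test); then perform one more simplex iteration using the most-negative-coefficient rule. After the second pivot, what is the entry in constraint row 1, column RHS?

22

Ratio test on column x_1 — row 1: 28/3 = 28/3; row 2: 8/1 = 8; row 3: 6/5 = 6/5. Minimum is 6/5 at row 3 (w3 leaves); pivot element 5.
Divide row 3 by 5; eliminate column x_1 from the other rows.
Second iteration: most negative z-row entry is -4 in column x_2, so x_2 enters.
Ratio test on column x_2 — row 1: (122/5)/(6/5) = 61/3; row 2: (34/5)/(2/5) = 17; row 3: (6/5)/(3/5) = 2. Minimum is 2 at row 3 (x_1 leaves); pivot element 3/5.
Divide row 3 by 3/5; eliminate column x_2 from the other rows.
After both pivots, the entry at constraint row 1, column RHS is 22.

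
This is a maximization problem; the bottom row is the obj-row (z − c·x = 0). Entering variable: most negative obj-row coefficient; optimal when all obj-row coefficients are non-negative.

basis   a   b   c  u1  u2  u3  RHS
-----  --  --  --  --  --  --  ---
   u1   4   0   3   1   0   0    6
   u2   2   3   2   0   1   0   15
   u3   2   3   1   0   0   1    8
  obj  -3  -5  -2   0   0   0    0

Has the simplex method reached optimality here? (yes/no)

no

The obj-row has a negative entry -5 in column b, so it is not optimal.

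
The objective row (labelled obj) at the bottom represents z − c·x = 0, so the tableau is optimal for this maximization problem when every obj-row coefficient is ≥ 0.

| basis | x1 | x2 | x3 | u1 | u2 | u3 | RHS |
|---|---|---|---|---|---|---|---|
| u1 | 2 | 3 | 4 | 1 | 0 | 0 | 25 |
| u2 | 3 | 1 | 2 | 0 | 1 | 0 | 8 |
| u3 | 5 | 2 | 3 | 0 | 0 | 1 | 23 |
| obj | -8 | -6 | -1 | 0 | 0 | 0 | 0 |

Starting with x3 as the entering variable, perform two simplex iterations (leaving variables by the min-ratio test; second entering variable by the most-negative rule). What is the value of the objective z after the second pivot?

64/3

Ratio test on column x3 — row 1: 25/4 = 25/4; row 2: 8/2 = 4; row 3: 23/3 = 23/3. Minimum is 4 at row 2 (u2 leaves); pivot element 2.
Pivot on row 2; the obj-row RHS becomes 0 − (-1)·4 = 4.
Next entering variable (most negative obj-row entry -13/2): x1.
Ratio test on column x1 — row 1: entry -4 ≤ 0; row 2: 4/(3/2) = 8/3; row 3: 11/(1/2) = 22. Minimum is 8/3 at row 2 (x3 leaves); pivot element 3/2.
After the second pivot the obj-row RHS is 4 − (-13/2)·(8/3) = 64/3.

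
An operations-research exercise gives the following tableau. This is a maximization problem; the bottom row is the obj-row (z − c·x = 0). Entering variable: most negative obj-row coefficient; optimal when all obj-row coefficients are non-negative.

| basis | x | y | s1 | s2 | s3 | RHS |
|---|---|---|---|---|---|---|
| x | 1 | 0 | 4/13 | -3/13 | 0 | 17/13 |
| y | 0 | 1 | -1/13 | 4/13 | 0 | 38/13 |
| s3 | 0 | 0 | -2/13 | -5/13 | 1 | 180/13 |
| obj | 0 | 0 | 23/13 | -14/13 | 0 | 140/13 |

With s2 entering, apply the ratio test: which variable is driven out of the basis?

y

Column s2 entries and ratios — x: -3/13 ≤ 0, skip; y: (38/13)/(4/13) = 19/2; s3: -5/13 ≤ 0, skip.
Smallest ratio is 19/2 in the row of y, so y leaves.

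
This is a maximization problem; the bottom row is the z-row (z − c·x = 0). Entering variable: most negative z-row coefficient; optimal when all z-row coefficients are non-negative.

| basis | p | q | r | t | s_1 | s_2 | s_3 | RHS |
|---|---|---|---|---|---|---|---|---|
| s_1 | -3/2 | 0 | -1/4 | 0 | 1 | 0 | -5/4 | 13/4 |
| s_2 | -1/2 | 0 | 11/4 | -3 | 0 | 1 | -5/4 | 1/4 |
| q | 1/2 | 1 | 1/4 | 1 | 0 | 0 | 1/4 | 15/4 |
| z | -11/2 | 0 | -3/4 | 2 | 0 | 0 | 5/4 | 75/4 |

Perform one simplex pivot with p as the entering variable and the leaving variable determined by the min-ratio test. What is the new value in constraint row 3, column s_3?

Ratio test on column p — row 1: entry -3/2 ≤ 0; row 2: entry -1/2 ≤ 0; row 3: (15/4)/(1/2) = 15/2. Minimum is 15/2 at row 3 (q leaves); pivot element 1/2.
Divide row 3 by 1/2; eliminate column p from the other rows.
In the new row 3, the s_3 entry is the old entry divided by the pivot: (1/4)/(1/2) = 1/2.

1/2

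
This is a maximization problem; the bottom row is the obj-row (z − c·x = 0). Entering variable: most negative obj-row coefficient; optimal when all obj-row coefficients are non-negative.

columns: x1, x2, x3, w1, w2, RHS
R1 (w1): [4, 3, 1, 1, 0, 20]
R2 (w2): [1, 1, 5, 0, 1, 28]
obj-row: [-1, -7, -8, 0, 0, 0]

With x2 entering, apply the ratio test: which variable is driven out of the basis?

w1

Column x2 entries and ratios — w1: 20/3 = 20/3; w2: 28/1 = 28.
Smallest ratio is 20/3 in the row of w1, so w1 leaves.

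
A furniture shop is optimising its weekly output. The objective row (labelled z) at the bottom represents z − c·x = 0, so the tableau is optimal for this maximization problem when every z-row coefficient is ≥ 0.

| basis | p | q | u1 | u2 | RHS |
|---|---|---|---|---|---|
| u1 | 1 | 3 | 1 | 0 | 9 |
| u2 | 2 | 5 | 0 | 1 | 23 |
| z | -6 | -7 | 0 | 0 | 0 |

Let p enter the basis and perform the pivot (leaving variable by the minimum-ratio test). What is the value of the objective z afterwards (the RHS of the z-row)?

54

Ratio test on column p — row 1: 9/1 = 9; row 2: 23/2 = 23/2. Minimum is 9 at row 1 (u1 leaves); pivot element 1.
Pivot on row 1; the z-row RHS becomes 0 − (-6)·9 = 54.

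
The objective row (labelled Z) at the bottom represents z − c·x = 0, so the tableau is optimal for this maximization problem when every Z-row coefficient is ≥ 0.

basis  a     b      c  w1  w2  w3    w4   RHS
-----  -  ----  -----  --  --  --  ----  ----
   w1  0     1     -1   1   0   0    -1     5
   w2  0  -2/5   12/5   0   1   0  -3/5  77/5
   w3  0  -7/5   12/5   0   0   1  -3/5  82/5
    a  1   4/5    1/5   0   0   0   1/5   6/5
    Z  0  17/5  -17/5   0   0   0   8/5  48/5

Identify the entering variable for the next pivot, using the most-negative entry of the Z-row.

Negative Z-row entries: c: -17/5.
The most negative is -17/5 in column c, so c enters.

c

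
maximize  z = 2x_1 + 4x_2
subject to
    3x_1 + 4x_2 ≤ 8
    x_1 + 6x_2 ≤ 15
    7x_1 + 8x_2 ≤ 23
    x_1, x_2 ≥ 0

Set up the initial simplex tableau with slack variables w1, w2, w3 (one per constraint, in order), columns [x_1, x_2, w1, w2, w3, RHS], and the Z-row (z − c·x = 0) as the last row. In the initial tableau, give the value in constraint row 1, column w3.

Slack w3 belongs to constraint 3; its column is the unit vector e_3, so the entry in row 1 is 0.

0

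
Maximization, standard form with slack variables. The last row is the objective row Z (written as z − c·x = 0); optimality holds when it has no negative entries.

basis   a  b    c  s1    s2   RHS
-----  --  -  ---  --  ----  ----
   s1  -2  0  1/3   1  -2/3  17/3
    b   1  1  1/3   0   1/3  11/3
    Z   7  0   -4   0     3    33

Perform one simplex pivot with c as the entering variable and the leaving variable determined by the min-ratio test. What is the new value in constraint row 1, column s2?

-1

Ratio test on column c — row 1: (17/3)/(1/3) = 17; row 2: (11/3)/(1/3) = 11. Minimum is 11 at row 2 (b leaves); pivot element 1/3.
Divide row 2 by 1/3; eliminate column c from the other rows.
Row 1 update in column s2: -2/3 − (1/3)·1 = -1.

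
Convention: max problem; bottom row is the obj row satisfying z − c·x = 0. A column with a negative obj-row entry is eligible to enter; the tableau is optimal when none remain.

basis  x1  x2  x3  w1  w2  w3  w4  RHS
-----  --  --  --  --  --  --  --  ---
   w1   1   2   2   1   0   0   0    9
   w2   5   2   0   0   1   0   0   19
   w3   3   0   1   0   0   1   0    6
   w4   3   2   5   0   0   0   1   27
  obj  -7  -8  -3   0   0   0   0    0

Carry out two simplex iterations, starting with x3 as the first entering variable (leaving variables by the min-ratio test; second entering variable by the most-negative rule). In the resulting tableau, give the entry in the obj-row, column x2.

Ratio test on column x3 — row 1: 9/2 = 9/2; row 2: entry 0 ≤ 0; row 3: 6/1 = 6; row 4: 27/5 = 27/5. Minimum is 9/2 at row 1 (w1 leaves); pivot element 2.
Divide row 1 by 2; eliminate column x3 from the other rows.
Second iteration: most negative obj-row entry is -11/2 in column x1, so x1 enters.
Ratio test on column x1 — row 1: (9/2)/(1/2) = 9; row 2: 19/5 = 19/5; row 3: (3/2)/(5/2) = 3/5; row 4: (9/2)/(1/2) = 9. Minimum is 3/5 at row 3 (w3 leaves); pivot element 5/2.
Divide row 3 by 5/2; eliminate column x1 from the other rows.
After both pivots, the entry at the obj-row, column x2 is -36/5.

-36/5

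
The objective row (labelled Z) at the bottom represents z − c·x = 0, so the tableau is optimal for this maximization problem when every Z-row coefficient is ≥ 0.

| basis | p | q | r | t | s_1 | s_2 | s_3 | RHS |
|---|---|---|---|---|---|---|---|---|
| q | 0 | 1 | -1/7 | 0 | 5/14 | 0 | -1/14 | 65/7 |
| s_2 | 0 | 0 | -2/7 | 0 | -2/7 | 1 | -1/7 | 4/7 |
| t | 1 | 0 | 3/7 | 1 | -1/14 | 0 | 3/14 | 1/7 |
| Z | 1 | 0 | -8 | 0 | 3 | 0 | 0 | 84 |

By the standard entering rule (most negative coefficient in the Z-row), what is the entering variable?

r

Negative Z-row entries: r: -8.
The most negative is -8 in column r, so r enters.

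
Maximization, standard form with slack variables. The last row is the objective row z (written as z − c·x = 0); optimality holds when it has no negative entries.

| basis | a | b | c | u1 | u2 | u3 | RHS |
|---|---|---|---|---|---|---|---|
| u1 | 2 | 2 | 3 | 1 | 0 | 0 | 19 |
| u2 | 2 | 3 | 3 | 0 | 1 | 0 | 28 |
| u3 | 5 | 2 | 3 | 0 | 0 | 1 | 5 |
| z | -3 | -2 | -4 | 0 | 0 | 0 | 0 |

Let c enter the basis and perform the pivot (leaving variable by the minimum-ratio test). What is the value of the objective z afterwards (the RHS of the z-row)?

Ratio test on column c — row 1: 19/3 = 19/3; row 2: 28/3 = 28/3; row 3: 5/3 = 5/3. Minimum is 5/3 at row 3 (u3 leaves); pivot element 3.
Pivot on row 3; the z-row RHS becomes 0 − (-4)·(5/3) = 20/3.

20/3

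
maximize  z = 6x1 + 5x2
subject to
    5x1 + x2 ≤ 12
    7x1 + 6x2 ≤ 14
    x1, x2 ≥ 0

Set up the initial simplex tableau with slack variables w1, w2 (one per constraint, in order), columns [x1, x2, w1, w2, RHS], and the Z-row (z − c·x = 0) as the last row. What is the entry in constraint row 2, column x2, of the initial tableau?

6

Constraint 2 has coefficient 6 on x2.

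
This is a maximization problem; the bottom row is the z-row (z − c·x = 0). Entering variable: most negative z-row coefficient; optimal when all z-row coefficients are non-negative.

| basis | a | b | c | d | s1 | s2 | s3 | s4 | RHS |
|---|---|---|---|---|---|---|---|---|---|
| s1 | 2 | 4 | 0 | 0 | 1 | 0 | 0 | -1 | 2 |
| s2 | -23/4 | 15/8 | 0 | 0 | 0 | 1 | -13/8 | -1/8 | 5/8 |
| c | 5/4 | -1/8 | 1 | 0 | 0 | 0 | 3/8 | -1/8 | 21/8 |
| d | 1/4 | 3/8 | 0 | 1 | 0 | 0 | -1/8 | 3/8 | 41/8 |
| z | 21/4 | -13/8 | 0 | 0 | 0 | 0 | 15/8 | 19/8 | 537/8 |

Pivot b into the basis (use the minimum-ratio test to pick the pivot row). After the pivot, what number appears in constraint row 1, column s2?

Ratio test on column b — row 1: 2/4 = 1/2; row 2: (5/8)/(15/8) = 1/3; row 3: entry -1/8 ≤ 0; row 4: (41/8)/(3/8) = 41/3. Minimum is 1/3 at row 2 (s2 leaves); pivot element 15/8.
Divide row 2 by 15/8; eliminate column b from the other rows.
Row 1 update in column s2: 0 − 4·(8/15) = -32/15.

-32/15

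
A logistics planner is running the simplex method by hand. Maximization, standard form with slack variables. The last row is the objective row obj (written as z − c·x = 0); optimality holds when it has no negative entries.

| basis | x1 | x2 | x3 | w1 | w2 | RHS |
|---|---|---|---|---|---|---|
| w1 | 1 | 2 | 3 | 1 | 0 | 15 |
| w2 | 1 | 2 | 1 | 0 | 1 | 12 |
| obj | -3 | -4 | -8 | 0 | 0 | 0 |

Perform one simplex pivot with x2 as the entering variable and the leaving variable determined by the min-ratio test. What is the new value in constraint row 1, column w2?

-1

Ratio test on column x2 — row 1: 15/2 = 15/2; row 2: 12/2 = 6. Minimum is 6 at row 2 (w2 leaves); pivot element 2.
Divide row 2 by 2; eliminate column x2 from the other rows.
Row 1 update in column w2: 0 − 2·(1/2) = -1.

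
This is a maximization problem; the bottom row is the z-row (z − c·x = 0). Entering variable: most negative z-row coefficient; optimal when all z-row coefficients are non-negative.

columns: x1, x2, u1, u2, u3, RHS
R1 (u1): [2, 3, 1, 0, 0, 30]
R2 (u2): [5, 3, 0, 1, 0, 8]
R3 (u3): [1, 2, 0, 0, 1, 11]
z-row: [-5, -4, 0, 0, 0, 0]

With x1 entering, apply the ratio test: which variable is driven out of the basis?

Column x1 entries and ratios — u1: 30/2 = 15; u2: 8/5 = 8/5; u3: 11/1 = 11.
Smallest ratio is 8/5 in the row of u2, so u2 leaves.

u2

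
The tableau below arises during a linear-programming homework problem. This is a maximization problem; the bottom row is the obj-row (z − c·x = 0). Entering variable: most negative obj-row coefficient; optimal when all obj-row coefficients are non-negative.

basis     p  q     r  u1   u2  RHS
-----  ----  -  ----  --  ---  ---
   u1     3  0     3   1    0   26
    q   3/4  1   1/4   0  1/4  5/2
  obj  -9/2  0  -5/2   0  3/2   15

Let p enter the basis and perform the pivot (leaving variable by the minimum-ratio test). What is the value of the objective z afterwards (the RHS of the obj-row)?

Ratio test on column p — row 1: 26/3 = 26/3; row 2: (5/2)/(3/4) = 10/3. Minimum is 10/3 at row 2 (q leaves); pivot element 3/4.
Pivot on row 2; the obj-row RHS becomes 15 − (-9/2)·(10/3) = 30.

30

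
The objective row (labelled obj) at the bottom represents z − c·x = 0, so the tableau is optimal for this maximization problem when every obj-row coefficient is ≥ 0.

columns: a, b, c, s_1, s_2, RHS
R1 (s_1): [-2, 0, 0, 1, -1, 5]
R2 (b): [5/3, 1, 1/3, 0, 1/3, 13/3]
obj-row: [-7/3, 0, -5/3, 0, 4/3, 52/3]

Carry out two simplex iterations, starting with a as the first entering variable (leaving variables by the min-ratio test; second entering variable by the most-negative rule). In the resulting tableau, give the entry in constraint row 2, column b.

Ratio test on column a — row 1: entry -2 ≤ 0; row 2: (13/3)/(5/3) = 13/5. Minimum is 13/5 at row 2 (b leaves); pivot element 5/3.
Divide row 2 by 5/3; eliminate column a from the other rows.
Second iteration: most negative obj-row entry is -6/5 in column c, so c enters.
Ratio test on column c — row 1: (51/5)/(2/5) = 51/2; row 2: (13/5)/(1/5) = 13. Minimum is 13 at row 2 (a leaves); pivot element 1/5.
Divide row 2 by 1/5; eliminate column c from the other rows.
After both pivots, the entry at constraint row 2, column b is 3.

3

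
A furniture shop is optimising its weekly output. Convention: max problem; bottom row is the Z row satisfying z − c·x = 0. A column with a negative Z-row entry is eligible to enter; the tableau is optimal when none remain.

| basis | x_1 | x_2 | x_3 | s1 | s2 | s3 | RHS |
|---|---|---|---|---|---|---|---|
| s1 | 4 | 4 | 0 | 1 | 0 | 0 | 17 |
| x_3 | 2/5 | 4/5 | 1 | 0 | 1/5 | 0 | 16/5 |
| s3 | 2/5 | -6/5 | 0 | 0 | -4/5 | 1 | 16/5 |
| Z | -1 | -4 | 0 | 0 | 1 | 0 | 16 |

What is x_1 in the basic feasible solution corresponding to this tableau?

0

x_1 is not in the basis, so in the current basic feasible solution x_1 = 0.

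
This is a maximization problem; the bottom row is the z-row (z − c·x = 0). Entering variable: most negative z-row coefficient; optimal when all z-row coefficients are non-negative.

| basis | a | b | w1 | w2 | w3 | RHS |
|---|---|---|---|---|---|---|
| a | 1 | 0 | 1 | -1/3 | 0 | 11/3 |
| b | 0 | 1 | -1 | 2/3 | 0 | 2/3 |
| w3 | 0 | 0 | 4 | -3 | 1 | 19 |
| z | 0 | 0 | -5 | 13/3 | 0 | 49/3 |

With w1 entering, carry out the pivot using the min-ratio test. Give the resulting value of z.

Ratio test on column w1 — row 1: (11/3)/1 = 11/3; row 2: entry -1 ≤ 0; row 3: 19/4 = 19/4. Minimum is 11/3 at row 1 (a leaves); pivot element 1.
Pivot on row 1; the z-row RHS becomes 49/3 − (-5)·(11/3) = 104/3.

104/3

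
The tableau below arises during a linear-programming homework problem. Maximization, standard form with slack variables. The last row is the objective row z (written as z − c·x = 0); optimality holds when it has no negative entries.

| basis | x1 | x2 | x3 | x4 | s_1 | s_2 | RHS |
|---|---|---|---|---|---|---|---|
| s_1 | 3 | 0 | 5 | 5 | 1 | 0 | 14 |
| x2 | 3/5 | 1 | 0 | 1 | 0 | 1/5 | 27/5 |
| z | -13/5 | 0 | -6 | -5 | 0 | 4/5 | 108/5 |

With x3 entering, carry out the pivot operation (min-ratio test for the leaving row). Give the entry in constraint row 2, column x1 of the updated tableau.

Ratio test on column x3 — row 1: 14/5 = 14/5; row 2: entry 0 ≤ 0. Minimum is 14/5 at row 1 (s_1 leaves); pivot element 5.
Divide row 1 by 5; eliminate column x3 from the other rows.
Row 2 update in column x1: 3/5 − 0·(3/5) = 3/5.

3/5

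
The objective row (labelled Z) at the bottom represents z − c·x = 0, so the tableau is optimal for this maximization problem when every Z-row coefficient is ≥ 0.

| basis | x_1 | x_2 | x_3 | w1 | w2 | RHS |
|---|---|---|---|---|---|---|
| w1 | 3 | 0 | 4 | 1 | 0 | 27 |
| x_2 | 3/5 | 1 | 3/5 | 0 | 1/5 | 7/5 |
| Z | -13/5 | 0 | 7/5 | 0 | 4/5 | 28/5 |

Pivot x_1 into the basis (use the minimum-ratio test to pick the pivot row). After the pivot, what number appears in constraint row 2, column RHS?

Ratio test on column x_1 — row 1: 27/3 = 9; row 2: (7/5)/(3/5) = 7/3. Minimum is 7/3 at row 2 (x_2 leaves); pivot element 3/5.
Divide row 2 by 3/5; eliminate column x_1 from the other rows.
In the new row 2, the RHS entry is the old entry divided by the pivot: (7/5)/(3/5) = 7/3.

7/3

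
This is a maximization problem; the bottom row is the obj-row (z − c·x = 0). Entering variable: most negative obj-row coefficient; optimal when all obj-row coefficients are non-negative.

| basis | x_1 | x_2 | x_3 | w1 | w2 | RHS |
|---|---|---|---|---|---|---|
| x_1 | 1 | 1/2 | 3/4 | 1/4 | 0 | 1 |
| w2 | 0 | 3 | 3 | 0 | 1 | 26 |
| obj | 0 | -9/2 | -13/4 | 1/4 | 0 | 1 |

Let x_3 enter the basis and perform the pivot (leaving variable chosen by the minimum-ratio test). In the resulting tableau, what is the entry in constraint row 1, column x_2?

Ratio test on column x_3 — row 1: 1/(3/4) = 4/3; row 2: 26/3 = 26/3. Minimum is 4/3 at row 1 (x_1 leaves); pivot element 3/4.
Divide row 1 by 3/4; eliminate column x_3 from the other rows.
In the new row 1, the x_2 entry is the old entry divided by the pivot: (1/2)/(3/4) = 2/3.

2/3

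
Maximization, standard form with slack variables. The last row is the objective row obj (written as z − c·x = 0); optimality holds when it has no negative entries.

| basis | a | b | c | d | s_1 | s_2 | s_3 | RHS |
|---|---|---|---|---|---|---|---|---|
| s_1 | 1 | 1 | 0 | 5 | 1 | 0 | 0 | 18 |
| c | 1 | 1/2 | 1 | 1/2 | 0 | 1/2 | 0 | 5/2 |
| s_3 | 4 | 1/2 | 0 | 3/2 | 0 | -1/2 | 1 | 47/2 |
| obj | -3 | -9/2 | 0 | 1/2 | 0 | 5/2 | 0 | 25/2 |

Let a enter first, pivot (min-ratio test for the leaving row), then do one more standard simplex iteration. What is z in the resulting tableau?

35

Ratio test on column a — row 1: 18/1 = 18; row 2: (5/2)/1 = 5/2; row 3: (47/2)/4 = 47/8. Minimum is 5/2 at row 2 (c leaves); pivot element 1.
Pivot on row 2; the obj-row RHS becomes 25/2 − (-3)·(5/2) = 20.
Next entering variable (most negative obj-row entry -3): b.
Ratio test on column b — row 1: (31/2)/(1/2) = 31; row 2: (5/2)/(1/2) = 5; row 3: entry -3/2 ≤ 0. Minimum is 5 at row 2 (a leaves); pivot element 1/2.
After the second pivot the obj-row RHS is 20 − (-3)·5 = 35.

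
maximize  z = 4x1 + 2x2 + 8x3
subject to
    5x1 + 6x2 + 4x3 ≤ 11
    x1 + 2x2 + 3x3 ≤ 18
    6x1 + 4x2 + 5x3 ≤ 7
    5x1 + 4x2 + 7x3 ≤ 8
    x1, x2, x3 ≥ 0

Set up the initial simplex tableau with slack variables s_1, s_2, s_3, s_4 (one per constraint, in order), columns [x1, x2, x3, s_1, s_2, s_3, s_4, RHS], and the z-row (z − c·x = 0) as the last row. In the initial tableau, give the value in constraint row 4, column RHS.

The RHS of constraint 4 is b_4 = 8.

8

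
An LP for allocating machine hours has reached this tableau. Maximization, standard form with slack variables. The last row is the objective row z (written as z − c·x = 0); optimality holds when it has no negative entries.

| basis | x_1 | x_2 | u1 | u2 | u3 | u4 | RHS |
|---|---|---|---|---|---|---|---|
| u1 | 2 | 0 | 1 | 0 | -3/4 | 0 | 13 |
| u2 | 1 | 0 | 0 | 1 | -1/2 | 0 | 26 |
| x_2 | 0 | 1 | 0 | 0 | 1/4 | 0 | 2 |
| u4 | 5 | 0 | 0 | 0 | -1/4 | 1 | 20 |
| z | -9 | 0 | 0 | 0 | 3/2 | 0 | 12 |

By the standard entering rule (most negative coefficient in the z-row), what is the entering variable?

Negative z-row entries: x_1: -9.
The most negative is -9 in column x_1, so x_1 enters.

x_1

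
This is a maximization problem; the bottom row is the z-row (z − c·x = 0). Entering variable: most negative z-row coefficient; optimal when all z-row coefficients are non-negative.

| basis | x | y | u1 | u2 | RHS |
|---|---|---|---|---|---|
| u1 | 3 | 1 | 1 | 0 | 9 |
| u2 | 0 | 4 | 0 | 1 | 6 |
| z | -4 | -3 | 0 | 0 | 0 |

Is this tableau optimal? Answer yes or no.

no

The z-row has a negative entry -4 in column x, so it is not optimal.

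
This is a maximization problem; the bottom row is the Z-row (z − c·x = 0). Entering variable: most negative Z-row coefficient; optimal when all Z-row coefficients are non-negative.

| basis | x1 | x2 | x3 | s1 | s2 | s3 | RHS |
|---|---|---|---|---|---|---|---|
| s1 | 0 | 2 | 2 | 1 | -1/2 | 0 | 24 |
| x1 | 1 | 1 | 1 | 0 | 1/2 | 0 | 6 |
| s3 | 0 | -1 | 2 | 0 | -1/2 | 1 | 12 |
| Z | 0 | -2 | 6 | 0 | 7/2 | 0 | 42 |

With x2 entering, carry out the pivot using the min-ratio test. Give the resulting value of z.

Ratio test on column x2 — row 1: 24/2 = 12; row 2: 6/1 = 6; row 3: entry -1 ≤ 0. Minimum is 6 at row 2 (x1 leaves); pivot element 1.
Pivot on row 2; the Z-row RHS becomes 42 − (-2)·6 = 54.

54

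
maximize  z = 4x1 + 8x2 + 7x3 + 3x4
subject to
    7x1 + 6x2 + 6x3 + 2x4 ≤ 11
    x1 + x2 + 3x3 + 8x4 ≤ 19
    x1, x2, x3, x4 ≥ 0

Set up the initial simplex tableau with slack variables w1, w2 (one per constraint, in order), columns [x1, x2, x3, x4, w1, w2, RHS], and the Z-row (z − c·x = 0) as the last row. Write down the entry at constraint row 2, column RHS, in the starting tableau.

The RHS of constraint 2 is b_2 = 19.

19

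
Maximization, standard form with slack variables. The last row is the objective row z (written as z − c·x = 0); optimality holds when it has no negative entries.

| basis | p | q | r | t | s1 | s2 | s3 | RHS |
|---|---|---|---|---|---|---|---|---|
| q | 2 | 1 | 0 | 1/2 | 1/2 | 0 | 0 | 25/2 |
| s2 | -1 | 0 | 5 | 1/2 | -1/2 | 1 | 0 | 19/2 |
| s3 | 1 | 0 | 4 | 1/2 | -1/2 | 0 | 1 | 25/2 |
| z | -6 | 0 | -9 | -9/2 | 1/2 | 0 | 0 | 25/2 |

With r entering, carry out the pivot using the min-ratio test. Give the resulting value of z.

Ratio test on column r — row 1: entry 0 ≤ 0; row 2: (19/2)/5 = 19/10; row 3: (25/2)/4 = 25/8. Minimum is 19/10 at row 2 (s2 leaves); pivot element 5.
Pivot on row 2; the z-row RHS becomes 25/2 − (-9)·(19/10) = 148/5.

148/5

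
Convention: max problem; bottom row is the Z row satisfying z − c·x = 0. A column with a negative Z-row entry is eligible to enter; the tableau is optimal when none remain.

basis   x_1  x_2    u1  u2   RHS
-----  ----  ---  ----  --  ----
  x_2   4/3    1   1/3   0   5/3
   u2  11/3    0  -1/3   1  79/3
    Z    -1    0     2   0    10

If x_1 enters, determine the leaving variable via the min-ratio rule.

x_2

Column x_1 entries and ratios — x_2: (5/3)/(4/3) = 5/4; u2: (79/3)/(11/3) = 79/11.
Smallest ratio is 5/4 in the row of x_2, so x_2 leaves.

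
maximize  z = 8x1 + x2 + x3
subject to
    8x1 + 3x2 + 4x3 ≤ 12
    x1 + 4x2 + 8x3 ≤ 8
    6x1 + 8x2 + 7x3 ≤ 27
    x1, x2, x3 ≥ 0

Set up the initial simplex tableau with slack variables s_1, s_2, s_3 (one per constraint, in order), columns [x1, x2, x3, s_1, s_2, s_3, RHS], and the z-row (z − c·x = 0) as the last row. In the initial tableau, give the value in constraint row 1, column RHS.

12

The RHS of constraint 1 is b_1 = 12.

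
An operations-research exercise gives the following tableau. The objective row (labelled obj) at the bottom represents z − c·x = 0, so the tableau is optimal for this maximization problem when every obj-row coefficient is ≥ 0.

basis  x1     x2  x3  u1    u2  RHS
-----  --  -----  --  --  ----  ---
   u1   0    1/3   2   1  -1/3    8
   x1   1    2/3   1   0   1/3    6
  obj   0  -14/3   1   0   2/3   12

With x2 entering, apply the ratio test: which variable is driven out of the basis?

x1

Column x2 entries and ratios — u1: 8/(1/3) = 24; x1: 6/(2/3) = 9.
Smallest ratio is 9 in the row of x1, so x1 leaves.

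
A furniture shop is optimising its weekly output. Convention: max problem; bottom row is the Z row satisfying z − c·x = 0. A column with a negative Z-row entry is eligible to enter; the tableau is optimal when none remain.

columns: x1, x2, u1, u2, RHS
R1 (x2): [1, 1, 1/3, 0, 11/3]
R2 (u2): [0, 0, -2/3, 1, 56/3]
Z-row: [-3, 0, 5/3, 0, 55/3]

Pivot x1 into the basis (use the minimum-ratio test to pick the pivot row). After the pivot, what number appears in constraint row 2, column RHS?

56/3

Ratio test on column x1 — row 1: (11/3)/1 = 11/3; row 2: entry 0 ≤ 0. Minimum is 11/3 at row 1 (x2 leaves); pivot element 1.
Divide row 1 by 1; eliminate column x1 from the other rows.
Row 2 update in column RHS: 56/3 − 0·(11/3) = 56/3.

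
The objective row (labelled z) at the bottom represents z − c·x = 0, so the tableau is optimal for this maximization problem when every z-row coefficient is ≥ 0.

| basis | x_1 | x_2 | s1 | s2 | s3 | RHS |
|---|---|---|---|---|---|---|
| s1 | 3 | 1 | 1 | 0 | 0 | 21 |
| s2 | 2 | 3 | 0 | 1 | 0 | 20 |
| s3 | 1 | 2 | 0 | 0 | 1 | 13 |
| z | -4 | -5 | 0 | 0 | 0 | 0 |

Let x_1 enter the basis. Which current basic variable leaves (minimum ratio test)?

Column x_1 entries and ratios — s1: 21/3 = 7; s2: 20/2 = 10; s3: 13/1 = 13.
Smallest ratio is 7 in the row of s1, so s1 leaves.

s1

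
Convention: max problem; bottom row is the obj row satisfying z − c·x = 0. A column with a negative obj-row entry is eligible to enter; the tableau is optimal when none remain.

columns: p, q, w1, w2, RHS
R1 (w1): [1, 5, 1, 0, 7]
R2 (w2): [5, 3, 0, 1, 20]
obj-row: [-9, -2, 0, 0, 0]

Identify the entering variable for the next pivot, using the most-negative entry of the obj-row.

p

Negative obj-row entries: p: -9, q: -2.
The most negative is -9 in column p, so p enters.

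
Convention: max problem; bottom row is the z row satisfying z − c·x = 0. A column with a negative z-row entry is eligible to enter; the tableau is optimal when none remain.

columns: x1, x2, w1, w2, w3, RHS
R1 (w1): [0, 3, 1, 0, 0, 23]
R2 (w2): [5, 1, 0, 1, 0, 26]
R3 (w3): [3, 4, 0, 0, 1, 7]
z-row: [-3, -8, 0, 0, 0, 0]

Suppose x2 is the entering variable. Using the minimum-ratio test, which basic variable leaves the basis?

w3

Column x2 entries and ratios — w1: 23/3 = 23/3; w2: 26/1 = 26; w3: 7/4 = 7/4.
Smallest ratio is 7/4 in the row of w3, so w3 leaves.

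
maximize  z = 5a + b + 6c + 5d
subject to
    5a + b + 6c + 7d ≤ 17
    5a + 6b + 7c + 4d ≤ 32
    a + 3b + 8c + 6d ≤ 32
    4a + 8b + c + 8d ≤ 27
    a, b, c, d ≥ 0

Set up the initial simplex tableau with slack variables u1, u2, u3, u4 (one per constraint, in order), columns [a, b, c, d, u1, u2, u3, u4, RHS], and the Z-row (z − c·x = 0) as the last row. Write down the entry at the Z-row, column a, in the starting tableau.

-5

The Z-row carries the negated objective coefficients: the a entry is -5.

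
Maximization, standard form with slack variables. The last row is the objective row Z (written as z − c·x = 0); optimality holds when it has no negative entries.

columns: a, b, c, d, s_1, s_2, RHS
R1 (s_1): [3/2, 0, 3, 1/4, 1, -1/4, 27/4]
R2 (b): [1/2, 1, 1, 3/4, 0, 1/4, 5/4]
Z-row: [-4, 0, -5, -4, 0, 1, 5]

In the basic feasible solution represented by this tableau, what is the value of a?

a is not in the basis, so in the current basic feasible solution a = 0.

0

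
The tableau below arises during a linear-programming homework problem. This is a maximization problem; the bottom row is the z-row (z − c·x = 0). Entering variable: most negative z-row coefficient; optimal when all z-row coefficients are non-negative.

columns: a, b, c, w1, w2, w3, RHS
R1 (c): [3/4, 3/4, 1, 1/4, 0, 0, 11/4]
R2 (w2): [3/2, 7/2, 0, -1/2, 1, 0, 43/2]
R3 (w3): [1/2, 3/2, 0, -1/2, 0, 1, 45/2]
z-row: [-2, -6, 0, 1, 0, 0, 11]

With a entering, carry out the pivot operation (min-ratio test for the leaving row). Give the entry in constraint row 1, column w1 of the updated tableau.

1/3

Ratio test on column a — row 1: (11/4)/(3/4) = 11/3; row 2: (43/2)/(3/2) = 43/3; row 3: (45/2)/(1/2) = 45. Minimum is 11/3 at row 1 (c leaves); pivot element 3/4.
Divide row 1 by 3/4; eliminate column a from the other rows.
In the new row 1, the w1 entry is the old entry divided by the pivot: (1/4)/(3/4) = 1/3.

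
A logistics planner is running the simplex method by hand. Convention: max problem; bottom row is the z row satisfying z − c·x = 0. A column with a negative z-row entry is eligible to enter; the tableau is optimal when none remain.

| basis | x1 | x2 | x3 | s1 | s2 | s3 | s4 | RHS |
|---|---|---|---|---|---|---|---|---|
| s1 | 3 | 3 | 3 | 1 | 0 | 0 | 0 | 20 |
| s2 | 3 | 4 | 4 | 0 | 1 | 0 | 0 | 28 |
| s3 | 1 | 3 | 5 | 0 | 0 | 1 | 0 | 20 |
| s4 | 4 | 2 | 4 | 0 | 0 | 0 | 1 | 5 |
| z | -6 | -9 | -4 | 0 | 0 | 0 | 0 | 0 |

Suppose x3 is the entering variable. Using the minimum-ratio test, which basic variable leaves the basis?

s4

Column x3 entries and ratios — s1: 20/3 = 20/3; s2: 28/4 = 7; s3: 20/5 = 4; s4: 5/4 = 5/4.
Smallest ratio is 5/4 in the row of s4, so s4 leaves.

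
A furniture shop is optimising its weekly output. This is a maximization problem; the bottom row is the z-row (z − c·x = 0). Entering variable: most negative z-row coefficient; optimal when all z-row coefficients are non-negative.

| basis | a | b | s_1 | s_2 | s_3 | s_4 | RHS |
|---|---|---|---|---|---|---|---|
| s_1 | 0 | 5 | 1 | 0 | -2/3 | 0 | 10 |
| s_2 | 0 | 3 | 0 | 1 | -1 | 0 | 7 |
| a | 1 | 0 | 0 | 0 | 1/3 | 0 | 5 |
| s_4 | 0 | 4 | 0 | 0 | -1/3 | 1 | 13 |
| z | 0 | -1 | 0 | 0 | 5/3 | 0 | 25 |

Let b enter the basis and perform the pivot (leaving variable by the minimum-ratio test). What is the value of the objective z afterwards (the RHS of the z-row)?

Ratio test on column b — row 1: 10/5 = 2; row 2: 7/3 = 7/3; row 3: entry 0 ≤ 0; row 4: 13/4 = 13/4. Minimum is 2 at row 1 (s_1 leaves); pivot element 5.
Pivot on row 1; the z-row RHS becomes 25 − (-1)·2 = 27.

27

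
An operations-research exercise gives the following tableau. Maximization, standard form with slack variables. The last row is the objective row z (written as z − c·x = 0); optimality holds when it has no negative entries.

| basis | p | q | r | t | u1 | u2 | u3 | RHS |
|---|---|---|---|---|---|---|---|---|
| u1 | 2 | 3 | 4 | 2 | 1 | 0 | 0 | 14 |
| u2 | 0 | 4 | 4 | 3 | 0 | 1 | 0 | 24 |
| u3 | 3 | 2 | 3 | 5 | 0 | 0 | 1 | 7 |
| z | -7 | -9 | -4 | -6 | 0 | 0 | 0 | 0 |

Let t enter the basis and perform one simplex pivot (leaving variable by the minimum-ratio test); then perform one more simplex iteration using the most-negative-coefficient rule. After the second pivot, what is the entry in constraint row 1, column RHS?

Ratio test on column t — row 1: 14/2 = 7; row 2: 24/3 = 8; row 3: 7/5 = 7/5. Minimum is 7/5 at row 3 (u3 leaves); pivot element 5.
Divide row 3 by 5; eliminate column t from the other rows.
Second iteration: most negative z-row entry is -33/5 in column q, so q enters.
Ratio test on column q — row 1: (56/5)/(11/5) = 56/11; row 2: (99/5)/(14/5) = 99/14; row 3: (7/5)/(2/5) = 7/2. Minimum is 7/2 at row 3 (t leaves); pivot element 2/5.
Divide row 3 by 2/5; eliminate column q from the other rows.
After both pivots, the entry at constraint row 1, column RHS is 7/2.

7/2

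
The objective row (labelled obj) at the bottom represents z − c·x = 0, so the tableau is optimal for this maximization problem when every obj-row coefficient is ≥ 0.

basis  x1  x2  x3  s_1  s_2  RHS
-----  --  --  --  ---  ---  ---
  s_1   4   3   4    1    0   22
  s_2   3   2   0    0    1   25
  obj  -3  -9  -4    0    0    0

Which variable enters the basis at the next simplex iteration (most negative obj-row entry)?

x2

Negative obj-row entries: x1: -3, x2: -9, x3: -4.
The most negative is -9 in column x2, so x2 enters.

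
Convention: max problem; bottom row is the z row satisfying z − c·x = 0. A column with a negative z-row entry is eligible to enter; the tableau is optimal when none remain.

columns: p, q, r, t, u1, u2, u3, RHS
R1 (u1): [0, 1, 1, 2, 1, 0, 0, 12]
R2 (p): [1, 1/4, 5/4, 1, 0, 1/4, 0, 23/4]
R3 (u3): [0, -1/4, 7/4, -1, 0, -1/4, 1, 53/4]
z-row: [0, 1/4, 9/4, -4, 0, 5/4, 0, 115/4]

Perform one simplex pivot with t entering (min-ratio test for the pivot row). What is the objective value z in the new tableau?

Ratio test on column t — row 1: 12/2 = 6; row 2: (23/4)/1 = 23/4; row 3: entry -1 ≤ 0. Minimum is 23/4 at row 2 (p leaves); pivot element 1.
Pivot on row 2; the z-row RHS becomes 115/4 − (-4)·(23/4) = 207/4.

207/4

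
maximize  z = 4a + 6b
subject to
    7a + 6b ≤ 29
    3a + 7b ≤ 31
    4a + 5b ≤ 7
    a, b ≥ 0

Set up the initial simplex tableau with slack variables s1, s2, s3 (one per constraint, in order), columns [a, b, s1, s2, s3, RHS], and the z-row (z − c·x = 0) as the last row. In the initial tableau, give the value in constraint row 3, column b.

Constraint 3 has coefficient 5 on b.

5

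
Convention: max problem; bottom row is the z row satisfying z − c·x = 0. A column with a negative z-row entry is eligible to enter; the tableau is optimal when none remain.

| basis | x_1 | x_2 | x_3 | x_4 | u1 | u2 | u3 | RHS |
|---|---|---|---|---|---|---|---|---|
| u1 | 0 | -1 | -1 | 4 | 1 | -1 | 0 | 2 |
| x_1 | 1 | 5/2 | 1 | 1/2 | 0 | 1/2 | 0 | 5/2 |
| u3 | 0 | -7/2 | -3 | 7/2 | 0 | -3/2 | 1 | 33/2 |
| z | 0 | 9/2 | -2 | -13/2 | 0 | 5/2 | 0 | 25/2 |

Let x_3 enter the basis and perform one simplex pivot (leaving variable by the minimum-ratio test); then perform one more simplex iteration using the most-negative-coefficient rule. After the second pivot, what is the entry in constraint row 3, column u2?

Ratio test on column x_3 — row 1: entry -1 ≤ 0; row 2: (5/2)/1 = 5/2; row 3: entry -3 ≤ 0. Minimum is 5/2 at row 2 (x_1 leaves); pivot element 1.
Divide row 2 by 1; eliminate column x_3 from the other rows.
Second iteration: most negative z-row entry is -11/2 in column x_4, so x_4 enters.
Ratio test on column x_4 — row 1: (9/2)/(9/2) = 1; row 2: (5/2)/(1/2) = 5; row 3: 24/5 = 24/5. Minimum is 1 at row 1 (u1 leaves); pivot element 9/2.
Divide row 1 by 9/2; eliminate column x_4 from the other rows.
After both pivots, the entry at constraint row 3, column u2 is 5/9.

5/9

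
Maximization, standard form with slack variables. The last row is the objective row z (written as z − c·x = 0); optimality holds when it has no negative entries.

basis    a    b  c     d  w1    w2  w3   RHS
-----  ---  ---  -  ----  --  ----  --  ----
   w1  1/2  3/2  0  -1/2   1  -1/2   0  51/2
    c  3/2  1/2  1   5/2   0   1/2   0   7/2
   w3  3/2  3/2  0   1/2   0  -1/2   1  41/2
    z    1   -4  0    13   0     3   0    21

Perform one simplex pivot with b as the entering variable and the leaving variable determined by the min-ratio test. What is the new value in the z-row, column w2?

7

Ratio test on column b — row 1: (51/2)/(3/2) = 17; row 2: (7/2)/(1/2) = 7; row 3: (41/2)/(3/2) = 41/3. Minimum is 7 at row 2 (c leaves); pivot element 1/2.
Divide row 2 by 1/2; eliminate column b from the other rows.
z-row update in column w2: 3 − (-4)·1 = 7.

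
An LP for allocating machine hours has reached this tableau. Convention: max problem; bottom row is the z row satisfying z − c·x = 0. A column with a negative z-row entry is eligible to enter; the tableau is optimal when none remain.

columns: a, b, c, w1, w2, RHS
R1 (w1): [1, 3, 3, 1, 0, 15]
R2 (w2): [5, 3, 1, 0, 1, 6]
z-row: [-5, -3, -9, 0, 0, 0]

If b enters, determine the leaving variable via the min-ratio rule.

Column b entries and ratios — w1: 15/3 = 5; w2: 6/3 = 2.
Smallest ratio is 2 in the row of w2, so w2 leaves.

w2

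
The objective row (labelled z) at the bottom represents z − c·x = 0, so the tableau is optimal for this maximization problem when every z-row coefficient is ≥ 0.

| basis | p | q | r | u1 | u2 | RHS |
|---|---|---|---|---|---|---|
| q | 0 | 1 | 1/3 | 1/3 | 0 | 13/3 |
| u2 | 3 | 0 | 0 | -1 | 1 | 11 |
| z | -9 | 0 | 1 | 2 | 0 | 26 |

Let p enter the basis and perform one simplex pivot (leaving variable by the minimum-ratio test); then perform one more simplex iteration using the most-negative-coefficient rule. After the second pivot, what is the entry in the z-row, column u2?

Ratio test on column p — row 1: entry 0 ≤ 0; row 2: 11/3 = 11/3. Minimum is 11/3 at row 2 (u2 leaves); pivot element 3.
Divide row 2 by 3; eliminate column p from the other rows.
Second iteration: most negative z-row entry is -1 in column u1, so u1 enters.
Ratio test on column u1 — row 1: (13/3)/(1/3) = 13; row 2: entry -1/3 ≤ 0. Minimum is 13 at row 1 (q leaves); pivot element 1/3.
Divide row 1 by 1/3; eliminate column u1 from the other rows.
After both pivots, the entry at the z-row, column u2 is 3.

3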